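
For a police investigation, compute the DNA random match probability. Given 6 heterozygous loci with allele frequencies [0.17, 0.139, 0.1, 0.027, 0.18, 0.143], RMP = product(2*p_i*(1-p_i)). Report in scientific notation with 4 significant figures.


Computing RMP for 6 loci:
Locus 1: 2 * 0.17 * 0.83 = 0.2822
Locus 2: 2 * 0.139 * 0.861 = 0.239358
Locus 3: 2 * 0.1 * 0.9 = 0.18
Locus 4: 2 * 0.027 * 0.973 = 0.052542
Locus 5: 2 * 0.18 * 0.82 = 0.2952
Locus 6: 2 * 0.143 * 0.857 = 0.245102
RMP = 4.622e-05

4.622e-05


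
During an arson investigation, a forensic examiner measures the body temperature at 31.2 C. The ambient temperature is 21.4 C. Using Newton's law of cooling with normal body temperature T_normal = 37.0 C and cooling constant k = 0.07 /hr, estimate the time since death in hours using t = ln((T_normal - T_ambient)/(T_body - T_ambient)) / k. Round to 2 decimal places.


Using Newton's law of cooling:
t = ln((T_normal - T_ambient) / (T_body - T_ambient)) / k
T_normal - T_ambient = 15.6
T_body - T_ambient = 9.8
Ratio = 1.591837
ln(ratio) = 0.464889
t = 0.464889 / 0.07 = 6.64 hours

6.64


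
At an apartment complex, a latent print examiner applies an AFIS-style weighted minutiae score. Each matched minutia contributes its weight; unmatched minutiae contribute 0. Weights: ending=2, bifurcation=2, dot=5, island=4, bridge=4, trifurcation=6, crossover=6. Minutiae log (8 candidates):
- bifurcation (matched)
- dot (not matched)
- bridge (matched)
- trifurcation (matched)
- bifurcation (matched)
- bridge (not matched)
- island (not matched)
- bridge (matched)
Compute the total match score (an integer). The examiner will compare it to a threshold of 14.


Weighted minutiae match score:
  bifurcation: matched, +2 (running total 2)
  dot: not matched, +0
  bridge: matched, +4 (running total 6)
  trifurcation: matched, +6 (running total 12)
  bifurcation: matched, +2 (running total 14)
  bridge: not matched, +0
  island: not matched, +0
  bridge: matched, +4 (running total 18)
Total score = 18
Threshold = 14; verdict = identification

18


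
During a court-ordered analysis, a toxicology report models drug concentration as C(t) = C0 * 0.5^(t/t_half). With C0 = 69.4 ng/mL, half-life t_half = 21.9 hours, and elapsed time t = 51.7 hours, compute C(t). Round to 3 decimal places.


Drug concentration decay:
Number of half-lives = t / t_half = 51.7 / 21.9 = 2.360731
Decay factor = 0.5^2.360731 = 0.19469247
C(t) = 69.4 * 0.19469247 = 13.512 ng/mL

13.512


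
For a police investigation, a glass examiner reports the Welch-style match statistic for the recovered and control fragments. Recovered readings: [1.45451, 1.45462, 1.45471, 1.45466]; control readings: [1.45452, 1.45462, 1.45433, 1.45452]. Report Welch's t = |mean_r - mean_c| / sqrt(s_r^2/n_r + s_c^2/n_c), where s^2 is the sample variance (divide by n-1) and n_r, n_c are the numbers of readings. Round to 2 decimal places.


Welch's t-criterion for glass RI comparison:
Recovered mean = sum / n_r = 5.8185 / 4 = 1.454625
Control mean = sum / n_c = 5.81799 / 4 = 1.4544975
Recovered sample variance s_r^2 = 7.23333e-09
Control sample variance s_c^2 = 1.46917e-08
Welch SE (unpooled) = sqrt(s_r^2/n_r + s_c^2/n_c) = sqrt(1.80833e-09 + 3.67292e-09) = sqrt(5.48125e-09) = 7.40355e-05
|mean_r - mean_c| = 0.0001275
t = 0.0001275 / 7.40355e-05 = 1.72

1.72


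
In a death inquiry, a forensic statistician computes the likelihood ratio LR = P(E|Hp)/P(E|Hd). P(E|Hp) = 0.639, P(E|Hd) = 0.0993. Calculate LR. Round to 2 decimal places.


Likelihood ratio calculation:
LR = P(E|Hp) / P(E|Hd)
LR = 0.639 / 0.0993
LR = 6.44

6.44


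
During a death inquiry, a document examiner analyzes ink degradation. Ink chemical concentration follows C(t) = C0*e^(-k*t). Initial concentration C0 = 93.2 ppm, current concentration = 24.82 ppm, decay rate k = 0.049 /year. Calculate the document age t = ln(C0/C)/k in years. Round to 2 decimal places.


Document age estimation:
C0/C = 93.2 / 24.82 = 3.755036
ln(C0/C) = 1.323098
t = 1.323098 / 0.049 = 27.00 years

27.00


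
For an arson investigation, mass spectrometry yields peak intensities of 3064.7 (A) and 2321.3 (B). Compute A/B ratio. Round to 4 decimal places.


Spectral peak ratio:
Peak A = 3064.7 counts
Peak B = 2321.3 counts
Ratio = 3064.7 / 2321.3 = 1.3203

1.3203


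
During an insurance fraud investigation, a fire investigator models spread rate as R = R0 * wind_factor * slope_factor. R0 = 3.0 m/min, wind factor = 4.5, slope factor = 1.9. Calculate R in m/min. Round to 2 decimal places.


Fire spread rate calculation:
R = R0 * wind_factor * slope_factor
= 3.0 * 4.5 * 1.9
= 13.5 * 1.9
= 25.65 m/min

25.65


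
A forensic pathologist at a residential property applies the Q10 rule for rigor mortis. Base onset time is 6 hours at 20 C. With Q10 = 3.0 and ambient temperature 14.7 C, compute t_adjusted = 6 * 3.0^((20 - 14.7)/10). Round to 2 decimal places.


Rigor mortis time adjustment:
Exponent = (T_ref - T_actual) / 10 = (20 - 14.7) / 10 = 0.53
Q10 factor = 3.0^0.53 = 1.79009
t_adjusted = 6 * 1.79009 = 10.74 hours

10.74


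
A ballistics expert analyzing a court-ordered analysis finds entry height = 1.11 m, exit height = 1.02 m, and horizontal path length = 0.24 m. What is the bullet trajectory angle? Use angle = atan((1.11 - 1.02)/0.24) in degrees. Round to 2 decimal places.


Bullet trajectory angle:
Height difference = 1.11 - 1.02 = 0.09 m
angle = atan(0.09 / 0.24)
angle = atan(0.375)
angle = 20.56 degrees

20.56


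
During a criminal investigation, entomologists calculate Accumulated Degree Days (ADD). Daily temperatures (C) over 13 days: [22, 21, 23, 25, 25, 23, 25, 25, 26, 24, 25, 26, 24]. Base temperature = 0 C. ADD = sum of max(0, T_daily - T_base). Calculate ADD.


Computing ADD day by day:
Day 1: max(0, 22 - 0) = 22
Day 2: max(0, 21 - 0) = 21
Day 3: max(0, 23 - 0) = 23
Day 4: max(0, 25 - 0) = 25
Day 5: max(0, 25 - 0) = 25
Day 6: max(0, 23 - 0) = 23
Day 7: max(0, 25 - 0) = 25
Day 8: max(0, 25 - 0) = 25
Day 9: max(0, 26 - 0) = 26
Day 10: max(0, 24 - 0) = 24
Day 11: max(0, 25 - 0) = 25
Day 12: max(0, 26 - 0) = 26
Day 13: max(0, 24 - 0) = 24
Total ADD = 314

314


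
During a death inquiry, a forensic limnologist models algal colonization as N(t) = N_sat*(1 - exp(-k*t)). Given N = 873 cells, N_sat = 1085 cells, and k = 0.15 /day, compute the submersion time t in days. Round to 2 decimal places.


PMSI from diatom colonization curve:
N / N_sat = 873 / 1085 = 0.804608
1 - N/N_sat = 0.195392
ln(1 - N/N_sat) = -1.632747
t = -ln(1 - N/N_sat) / k = -(-1.632747) / 0.15 = 10.88 days

10.88


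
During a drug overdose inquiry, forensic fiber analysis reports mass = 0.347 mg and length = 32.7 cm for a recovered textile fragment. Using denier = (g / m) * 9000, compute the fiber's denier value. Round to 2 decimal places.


Denier calculation:
Mass in grams = 0.347 mg / 1000 = 0.000347 g
Length in meters = 32.7 cm / 100 = 0.327 m
Linear density = mass / length = 0.000347 / 0.327 = 0.00106116 g/m
Denier = (g/m) * 9000 = 0.00106116 * 9000 = 9.55

9.55


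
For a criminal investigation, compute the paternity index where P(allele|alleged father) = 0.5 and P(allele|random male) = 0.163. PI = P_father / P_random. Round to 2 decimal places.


Paternity Index calculation:
PI = P(allele|father) / P(allele|random)
PI = 0.5 / 0.163
PI = 3.07

3.07


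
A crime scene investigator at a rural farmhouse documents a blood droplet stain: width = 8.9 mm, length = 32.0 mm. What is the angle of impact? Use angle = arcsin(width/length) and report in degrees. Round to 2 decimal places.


Blood spatter impact angle calculation:
width / length = 8.9 / 32.0 = 0.278125
angle = arcsin(0.278125)
angle = 16.15 degrees

16.15


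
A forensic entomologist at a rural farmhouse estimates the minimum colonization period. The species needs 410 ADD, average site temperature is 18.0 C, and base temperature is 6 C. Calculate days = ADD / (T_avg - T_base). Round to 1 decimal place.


Insect development time:
Effective temperature = avg_temp - T_base = 18.0 - 6 = 12.0 C
Days = ADD / effective_temp = 410 / 12.0 = 34.2 days

34.2


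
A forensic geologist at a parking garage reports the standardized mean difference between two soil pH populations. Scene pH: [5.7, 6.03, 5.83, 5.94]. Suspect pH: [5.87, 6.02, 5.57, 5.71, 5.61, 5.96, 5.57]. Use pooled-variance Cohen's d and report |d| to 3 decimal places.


Pooled-variance Cohen's d for soil pH comparison:
Scene mean = 23.5 / 4 = 5.875
Suspect mean = 40.31 / 7 = 5.758571
Scene sample variance s_s^2 = 0.0203
Suspect sample variance s_c^2 = 0.036148
Pooled variance = ((n_s-1)*s_s^2 + (n_c-1)*s_c^2) / (n_s + n_c - 2) = 0.030865
Pooled SD = sqrt(0.030865) = 0.175684
Mean difference = 0.116429
|d| = |0.116429| / 0.175684 = 0.663

0.663


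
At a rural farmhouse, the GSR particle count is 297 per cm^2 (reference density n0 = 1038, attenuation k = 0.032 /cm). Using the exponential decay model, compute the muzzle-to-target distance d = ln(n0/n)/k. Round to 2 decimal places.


GSR distance calculation:
n0/n = 1038 / 297 = 3.494949
ln(n0/n) = 1.251319
d = 1.251319 / 0.032 = 39.10 cm

39.10


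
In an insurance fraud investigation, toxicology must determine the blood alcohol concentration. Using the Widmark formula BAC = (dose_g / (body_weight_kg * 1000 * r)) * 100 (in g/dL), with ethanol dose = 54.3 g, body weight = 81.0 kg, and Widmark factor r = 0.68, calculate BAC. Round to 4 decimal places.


Applying the Widmark formula:
BAC = (dose_g / (body_wt * 1000 * r)) * 100
Denominator = 81.0 * 1000 * 0.68 = 55080
BAC = (54.3 / 55080) * 100
BAC = 0.0986 g/dL

0.0986


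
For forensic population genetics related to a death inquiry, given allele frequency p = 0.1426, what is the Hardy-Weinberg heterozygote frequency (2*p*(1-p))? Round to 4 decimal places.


Hardy-Weinberg heterozygote frequency:
q = 1 - p = 1 - 0.1426 = 0.8574
2pq = 2 * 0.1426 * 0.8574 = 0.2445

0.2445


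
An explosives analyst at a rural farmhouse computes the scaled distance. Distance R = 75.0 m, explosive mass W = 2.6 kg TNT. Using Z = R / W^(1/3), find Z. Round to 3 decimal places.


Scaled distance calculation:
W^(1/3) = 2.6^(1/3) = 1.375069
Z = R / W^(1/3) = 75.0 / 1.375069
Z = 54.543 m/kg^(1/3)

54.543


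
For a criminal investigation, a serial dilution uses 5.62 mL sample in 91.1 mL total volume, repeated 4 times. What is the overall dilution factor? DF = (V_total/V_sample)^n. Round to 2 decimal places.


Dilution factor calculation:
Single dilution = V_total / V_sample = 91.1 / 5.62 ≈ 16.209964
Number of dilutions = 4
Total DF = (91.1 / 5.62)^4 (full precision, rounded at the end) = 69044.37

69044.37


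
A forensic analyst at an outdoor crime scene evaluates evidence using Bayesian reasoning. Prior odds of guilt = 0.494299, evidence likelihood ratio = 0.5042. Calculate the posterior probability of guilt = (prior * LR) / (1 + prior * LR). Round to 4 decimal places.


Bayesian evidence evaluation:
Posterior odds = prior_odds * LR = 0.494299 * 0.5042 = 0.2492256
Posterior probability = posterior_odds / (1 + posterior_odds)
= 0.2492256 / (1 + 0.2492256)
= 0.2492256 / 1.2492256
= 0.1995

0.1995


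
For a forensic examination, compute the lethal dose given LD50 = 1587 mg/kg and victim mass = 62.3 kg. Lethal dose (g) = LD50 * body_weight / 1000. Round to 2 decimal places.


Lethal dose calculation:
Lethal dose = LD50 * body_weight / 1000
= 1587 * 62.3 / 1000
= 98870.1 / 1000
= 98.87 g

98.87


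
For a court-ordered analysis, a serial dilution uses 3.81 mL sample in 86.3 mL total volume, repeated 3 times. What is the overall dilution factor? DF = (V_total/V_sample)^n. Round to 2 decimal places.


Dilution factor calculation:
Single dilution = V_total / V_sample = 86.3 / 3.81 ≈ 22.650919
Number of dilutions = 3
Total DF = (86.3 / 3.81)^3 (full precision, rounded at the end) = 11621.37

11621.37


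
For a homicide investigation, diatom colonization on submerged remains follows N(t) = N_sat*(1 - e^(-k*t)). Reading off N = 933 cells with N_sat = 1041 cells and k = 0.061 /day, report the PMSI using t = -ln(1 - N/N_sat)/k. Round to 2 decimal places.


PMSI from diatom colonization curve:
N / N_sat = 933 / 1041 = 0.896254
1 - N/N_sat = 0.103746
ln(1 - N/N_sat) = -2.26581
t = -ln(1 - N/N_sat) / k = -(-2.26581) / 0.061 = 37.14 days

37.14


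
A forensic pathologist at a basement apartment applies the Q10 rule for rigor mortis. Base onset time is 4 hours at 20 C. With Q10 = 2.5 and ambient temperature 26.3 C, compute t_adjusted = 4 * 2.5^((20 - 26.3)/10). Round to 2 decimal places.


Rigor mortis time adjustment:
Exponent = (T_ref - T_actual) / 10 = (20 - 26.3) / 10 = -0.63
Q10 factor = 2.5^-0.63 = 0.56143
t_adjusted = 4 * 0.56143 = 2.25 hours

2.25


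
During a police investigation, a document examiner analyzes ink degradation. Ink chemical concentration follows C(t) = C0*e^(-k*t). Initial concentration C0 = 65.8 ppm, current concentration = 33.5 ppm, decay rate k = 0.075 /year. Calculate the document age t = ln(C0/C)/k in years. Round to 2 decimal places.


Document age estimation:
C0/C = 65.8 / 33.5 = 1.964179
ln(C0/C) = 0.675074
t = 0.675074 / 0.075 = 9.00 years

9.00


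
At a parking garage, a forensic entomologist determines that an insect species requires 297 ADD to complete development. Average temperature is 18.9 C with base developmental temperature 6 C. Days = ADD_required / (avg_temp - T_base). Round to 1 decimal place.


Insect development time:
Effective temperature = avg_temp - T_base = 18.9 - 6 = 12.9 C
Days = ADD / effective_temp = 297 / 12.9 = 23.0 days

23.0


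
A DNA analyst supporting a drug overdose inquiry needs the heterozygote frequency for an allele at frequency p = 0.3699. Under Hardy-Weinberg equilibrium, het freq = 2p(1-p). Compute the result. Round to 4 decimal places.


Hardy-Weinberg heterozygote frequency:
q = 1 - p = 1 - 0.3699 = 0.6301
2pq = 2 * 0.3699 * 0.6301 = 0.4661

0.4661


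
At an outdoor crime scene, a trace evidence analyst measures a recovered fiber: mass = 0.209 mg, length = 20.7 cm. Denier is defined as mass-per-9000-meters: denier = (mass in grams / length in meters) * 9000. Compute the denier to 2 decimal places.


Denier calculation:
Mass in grams = 0.209 mg / 1000 = 0.000209 g
Length in meters = 20.7 cm / 100 = 0.207 m
Linear density = mass / length = 0.000209 / 0.207 = 0.00100966 g/m
Denier = (g/m) * 9000 = 0.00100966 * 9000 = 9.09

9.09


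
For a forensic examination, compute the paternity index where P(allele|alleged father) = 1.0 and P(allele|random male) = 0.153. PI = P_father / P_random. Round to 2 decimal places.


Paternity Index calculation:
PI = P(allele|father) / P(allele|random)
PI = 1.0 / 0.153
PI = 6.54

6.54


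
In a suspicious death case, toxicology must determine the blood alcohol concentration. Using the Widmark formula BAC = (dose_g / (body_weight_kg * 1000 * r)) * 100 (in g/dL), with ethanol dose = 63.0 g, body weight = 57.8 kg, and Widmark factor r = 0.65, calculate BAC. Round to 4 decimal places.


Applying the Widmark formula:
BAC = (dose_g / (body_wt * 1000 * r)) * 100
Denominator = 57.8 * 1000 * 0.65 = 37570
BAC = (63.0 / 37570) * 100
BAC = 0.1677 g/dL

0.1677


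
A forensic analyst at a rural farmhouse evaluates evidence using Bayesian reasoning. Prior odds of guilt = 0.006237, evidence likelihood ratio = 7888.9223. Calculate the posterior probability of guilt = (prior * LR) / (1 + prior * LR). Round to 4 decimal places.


Bayesian evidence evaluation:
Posterior odds = prior_odds * LR = 0.006237 * 7888.9223 = 49.20321
Posterior probability = posterior_odds / (1 + posterior_odds)
= 49.20321 / (1 + 49.20321)
= 49.20321 / 50.20321
= 0.9801

0.9801


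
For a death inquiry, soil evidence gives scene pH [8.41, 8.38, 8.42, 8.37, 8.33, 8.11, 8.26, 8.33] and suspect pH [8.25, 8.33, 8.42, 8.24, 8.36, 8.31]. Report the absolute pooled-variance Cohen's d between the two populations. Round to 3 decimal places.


Pooled-variance Cohen's d for soil pH comparison:
Scene mean = 66.61 / 8 = 8.32625
Suspect mean = 49.91 / 6 = 8.318333
Scene sample variance s_s^2 = 0.010255
Suspect sample variance s_c^2 = 0.004617
Pooled variance = ((n_s-1)*s_s^2 + (n_c-1)*s_c^2) / (n_s + n_c - 2) = 0.007906
Pooled SD = sqrt(0.007906) = 0.088916
Mean difference = 0.007917
|d| = |0.007917| / 0.088916 = 0.089

0.089


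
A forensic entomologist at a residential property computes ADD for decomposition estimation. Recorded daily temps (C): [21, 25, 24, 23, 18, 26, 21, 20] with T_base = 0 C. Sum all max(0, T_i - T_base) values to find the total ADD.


Computing ADD day by day:
Day 1: max(0, 21 - 0) = 21
Day 2: max(0, 25 - 0) = 25
Day 3: max(0, 24 - 0) = 24
Day 4: max(0, 23 - 0) = 23
Day 5: max(0, 18 - 0) = 18
Day 6: max(0, 26 - 0) = 26
Day 7: max(0, 21 - 0) = 21
Day 8: max(0, 20 - 0) = 20
Total ADD = 178

178


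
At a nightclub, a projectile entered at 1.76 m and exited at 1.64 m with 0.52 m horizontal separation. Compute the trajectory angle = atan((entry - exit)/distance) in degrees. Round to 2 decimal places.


Bullet trajectory angle:
Height difference = 1.76 - 1.64 = 0.12 m
angle = atan(0.12 / 0.52)
angle = atan(0.230769)
angle = 12.99 degrees

12.99


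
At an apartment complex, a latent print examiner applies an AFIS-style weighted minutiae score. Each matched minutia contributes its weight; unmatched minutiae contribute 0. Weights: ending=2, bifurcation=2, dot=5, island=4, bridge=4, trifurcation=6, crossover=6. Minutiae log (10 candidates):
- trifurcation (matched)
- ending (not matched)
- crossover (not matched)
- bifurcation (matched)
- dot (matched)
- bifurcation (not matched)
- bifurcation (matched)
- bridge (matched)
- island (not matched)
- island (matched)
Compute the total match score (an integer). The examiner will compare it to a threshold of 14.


Weighted minutiae match score:
  trifurcation: matched, +6 (running total 6)
  ending: not matched, +0
  crossover: not matched, +0
  bifurcation: matched, +2 (running total 8)
  dot: matched, +5 (running total 13)
  bifurcation: not matched, +0
  bifurcation: matched, +2 (running total 15)
  bridge: matched, +4 (running total 19)
  island: not matched, +0
  island: matched, +4 (running total 23)
Total score = 23
Threshold = 14; verdict = identification

23


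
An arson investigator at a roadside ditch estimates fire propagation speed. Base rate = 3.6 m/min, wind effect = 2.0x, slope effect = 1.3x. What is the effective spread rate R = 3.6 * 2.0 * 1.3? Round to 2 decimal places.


Fire spread rate calculation:
R = R0 * wind_factor * slope_factor
= 3.6 * 2.0 * 1.3
= 7.2 * 1.3
= 9.36 m/min

9.36


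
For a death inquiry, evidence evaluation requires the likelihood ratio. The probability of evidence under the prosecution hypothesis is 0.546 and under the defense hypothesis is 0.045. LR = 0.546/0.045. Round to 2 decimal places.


Likelihood ratio calculation:
LR = P(E|Hp) / P(E|Hd)
LR = 0.546 / 0.045
LR = 12.13

12.13


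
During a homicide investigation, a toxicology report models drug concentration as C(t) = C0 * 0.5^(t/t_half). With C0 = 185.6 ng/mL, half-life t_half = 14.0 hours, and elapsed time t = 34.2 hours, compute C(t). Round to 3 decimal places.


Drug concentration decay:
Number of half-lives = t / t_half = 34.2 / 14.0 = 2.442857
Decay factor = 0.5^2.442857 = 0.18391907
C(t) = 185.6 * 0.18391907 = 34.135 ng/mL

34.135


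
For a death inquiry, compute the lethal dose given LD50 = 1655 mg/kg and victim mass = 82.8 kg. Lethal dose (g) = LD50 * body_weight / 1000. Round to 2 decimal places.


Lethal dose calculation:
Lethal dose = LD50 * body_weight / 1000
= 1655 * 82.8 / 1000
= 137034 / 1000
= 137.03 g

137.03


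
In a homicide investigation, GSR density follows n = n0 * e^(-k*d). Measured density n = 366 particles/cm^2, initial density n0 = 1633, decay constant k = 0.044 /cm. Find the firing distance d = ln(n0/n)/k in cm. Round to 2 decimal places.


GSR distance calculation:
n0/n = 1633 / 366 = 4.461749
ln(n0/n) = 1.495541
d = 1.495541 / 0.044 = 33.99 cm

33.99


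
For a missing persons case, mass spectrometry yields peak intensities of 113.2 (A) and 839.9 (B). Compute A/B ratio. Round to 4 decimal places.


Spectral peak ratio:
Peak A = 113.2 counts
Peak B = 839.9 counts
Ratio = 113.2 / 839.9 = 0.1348

0.1348


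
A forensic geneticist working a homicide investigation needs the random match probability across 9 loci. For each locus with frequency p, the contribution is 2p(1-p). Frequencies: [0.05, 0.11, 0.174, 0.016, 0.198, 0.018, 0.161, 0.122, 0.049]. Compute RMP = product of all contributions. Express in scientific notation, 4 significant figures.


Computing RMP for 9 loci:
Locus 1: 2 * 0.05 * 0.95 = 0.095
Locus 2: 2 * 0.11 * 0.89 = 0.1958
Locus 3: 2 * 0.174 * 0.826 = 0.287448
Locus 4: 2 * 0.016 * 0.984 = 0.031488
Locus 5: 2 * 0.198 * 0.802 = 0.317592
Locus 6: 2 * 0.018 * 0.982 = 0.035352
Locus 7: 2 * 0.161 * 0.839 = 0.270158
Locus 8: 2 * 0.122 * 0.878 = 0.214232
Locus 9: 2 * 0.049 * 0.951 = 0.093198
RMP = 1.020e-08

1.020e-08


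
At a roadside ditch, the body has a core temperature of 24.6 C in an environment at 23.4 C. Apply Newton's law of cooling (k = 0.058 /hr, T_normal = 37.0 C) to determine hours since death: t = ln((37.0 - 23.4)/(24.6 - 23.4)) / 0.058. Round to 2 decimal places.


Using Newton's law of cooling:
t = ln((T_normal - T_ambient) / (T_body - T_ambient)) / k
T_normal - T_ambient = 13.6
T_body - T_ambient = 1.2
Ratio = 11.333333
ln(ratio) = 2.427748
t = 2.427748 / 0.058 = 41.86 hours

41.86


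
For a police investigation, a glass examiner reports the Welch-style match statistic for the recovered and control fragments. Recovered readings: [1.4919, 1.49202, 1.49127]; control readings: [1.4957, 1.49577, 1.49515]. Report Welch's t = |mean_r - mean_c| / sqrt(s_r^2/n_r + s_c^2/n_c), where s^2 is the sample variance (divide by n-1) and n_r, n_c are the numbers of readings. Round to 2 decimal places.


Welch's t-criterion for glass RI comparison:
Recovered mean = sum / n_r = 4.47519 / 3 = 1.49173
Control mean = sum / n_c = 4.48662 / 3 = 1.49554
Recovered sample variance s_r^2 = 1.623e-07
Control sample variance s_c^2 = 1.153e-07
Welch SE (unpooled) = sqrt(s_r^2/n_r + s_c^2/n_c) = sqrt(5.41e-08 + 3.84333e-08) = sqrt(9.25333e-08) = 0.000304193
|mean_r - mean_c| = 0.00381
t = 0.00381 / 0.000304193 = 12.52

12.52


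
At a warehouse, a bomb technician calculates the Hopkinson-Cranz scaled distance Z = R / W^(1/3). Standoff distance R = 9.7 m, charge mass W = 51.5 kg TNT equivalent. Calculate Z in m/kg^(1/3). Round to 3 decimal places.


Scaled distance calculation:
W^(1/3) = 51.5^(1/3) = 3.720509
Z = R / W^(1/3) = 9.7 / 3.720509
Z = 2.607 m/kg^(1/3)

2.607


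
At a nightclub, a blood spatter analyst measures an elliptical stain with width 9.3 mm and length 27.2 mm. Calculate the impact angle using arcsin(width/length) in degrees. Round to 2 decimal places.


Blood spatter impact angle calculation:
width / length = 9.3 / 27.2 = 0.341912
angle = arcsin(0.341912)
angle = 19.99 degrees

19.99


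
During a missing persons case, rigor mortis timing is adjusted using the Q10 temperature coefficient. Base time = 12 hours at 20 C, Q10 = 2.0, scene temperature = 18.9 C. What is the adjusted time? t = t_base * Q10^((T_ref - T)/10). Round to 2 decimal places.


Rigor mortis time adjustment:
Exponent = (T_ref - T_actual) / 10 = (20 - 18.9) / 10 = 0.11
Q10 factor = 2.0^0.11 = 1.07923
t_adjusted = 12 * 1.07923 = 12.95 hours

12.95


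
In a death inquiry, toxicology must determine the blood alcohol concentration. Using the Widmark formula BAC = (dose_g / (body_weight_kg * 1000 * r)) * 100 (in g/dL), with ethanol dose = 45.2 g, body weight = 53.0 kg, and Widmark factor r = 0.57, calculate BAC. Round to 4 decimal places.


Applying the Widmark formula:
BAC = (dose_g / (body_wt * 1000 * r)) * 100
Denominator = 53.0 * 1000 * 0.57 = 30210
BAC = (45.2 / 30210) * 100
BAC = 0.1496 g/dL

0.1496


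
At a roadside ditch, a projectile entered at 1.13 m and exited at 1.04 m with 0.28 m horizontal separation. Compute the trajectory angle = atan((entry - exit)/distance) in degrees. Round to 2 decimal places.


Bullet trajectory angle:
Height difference = 1.13 - 1.04 = 0.09 m
angle = atan(0.09 / 0.28)
angle = atan(0.321429)
angle = 17.82 degrees

17.82


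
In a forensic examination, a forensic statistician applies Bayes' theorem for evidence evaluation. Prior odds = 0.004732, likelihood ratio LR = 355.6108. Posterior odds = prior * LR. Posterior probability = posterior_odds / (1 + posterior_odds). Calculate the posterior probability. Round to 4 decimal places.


Bayesian evidence evaluation:
Posterior odds = prior_odds * LR = 0.004732 * 355.6108 = 1.68275
Posterior probability = posterior_odds / (1 + posterior_odds)
= 1.68275 / (1 + 1.68275)
= 1.68275 / 2.68275
= 0.6272

0.6272


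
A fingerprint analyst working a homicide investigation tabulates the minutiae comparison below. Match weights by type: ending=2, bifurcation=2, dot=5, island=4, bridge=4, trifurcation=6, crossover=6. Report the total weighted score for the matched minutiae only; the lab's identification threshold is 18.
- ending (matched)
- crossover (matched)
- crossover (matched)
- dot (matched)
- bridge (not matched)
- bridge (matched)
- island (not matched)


Weighted minutiae match score:
  ending: matched, +2 (running total 2)
  crossover: matched, +6 (running total 8)
  crossover: matched, +6 (running total 14)
  dot: matched, +5 (running total 19)
  bridge: not matched, +0
  bridge: matched, +4 (running total 23)
  island: not matched, +0
Total score = 23
Threshold = 18; verdict = identification

23


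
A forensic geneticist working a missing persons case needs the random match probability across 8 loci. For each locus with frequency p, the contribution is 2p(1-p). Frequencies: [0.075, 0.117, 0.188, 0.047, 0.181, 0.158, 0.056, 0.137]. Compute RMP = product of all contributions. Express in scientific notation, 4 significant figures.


Computing RMP for 8 loci:
Locus 1: 2 * 0.075 * 0.925 = 0.13875
Locus 2: 2 * 0.117 * 0.883 = 0.206622
Locus 3: 2 * 0.188 * 0.812 = 0.305312
Locus 4: 2 * 0.047 * 0.953 = 0.089582
Locus 5: 2 * 0.181 * 0.819 = 0.296478
Locus 6: 2 * 0.158 * 0.842 = 0.266072
Locus 7: 2 * 0.056 * 0.944 = 0.105728
Locus 8: 2 * 0.137 * 0.863 = 0.236462
RMP = 1.546e-06

1.546e-06


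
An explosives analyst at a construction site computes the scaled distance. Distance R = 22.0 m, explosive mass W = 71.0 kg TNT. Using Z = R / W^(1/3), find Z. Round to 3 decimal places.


Scaled distance calculation:
W^(1/3) = 71.0^(1/3) = 4.140818
Z = R / W^(1/3) = 22.0 / 4.140818
Z = 5.313 m/kg^(1/3)

5.313


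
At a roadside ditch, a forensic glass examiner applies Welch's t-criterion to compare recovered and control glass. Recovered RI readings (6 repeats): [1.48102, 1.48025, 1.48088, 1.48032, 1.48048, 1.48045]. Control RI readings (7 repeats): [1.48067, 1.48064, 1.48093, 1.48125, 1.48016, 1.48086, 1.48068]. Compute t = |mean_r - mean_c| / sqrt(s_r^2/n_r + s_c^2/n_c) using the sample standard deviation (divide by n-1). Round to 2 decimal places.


Welch's t-criterion for glass RI comparison:
Recovered mean = sum / n_r = 8.8834 / 6 = 1.4805667
Control mean = sum / n_c = 10.36519 / 7 = 1.4807414
Recovered sample variance s_r^2 = 9.71867e-08
Control sample variance s_c^2 = 1.10914e-07
Welch SE (unpooled) = sqrt(s_r^2/n_r + s_c^2/n_c) = sqrt(1.61978e-08 + 1.58449e-08) = sqrt(3.20427e-08) = 0.000179005
|mean_r - mean_c| = 0.000174762
t = 0.000174762 / 0.000179005 = 0.98

0.98


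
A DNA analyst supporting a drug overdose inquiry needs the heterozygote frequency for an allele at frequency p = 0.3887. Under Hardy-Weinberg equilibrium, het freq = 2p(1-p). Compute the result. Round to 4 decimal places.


Hardy-Weinberg heterozygote frequency:
q = 1 - p = 1 - 0.3887 = 0.6113
2pq = 2 * 0.3887 * 0.6113 = 0.4752

0.4752


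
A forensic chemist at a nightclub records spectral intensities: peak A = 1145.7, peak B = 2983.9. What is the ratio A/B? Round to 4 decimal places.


Spectral peak ratio:
Peak A = 1145.7 counts
Peak B = 2983.9 counts
Ratio = 1145.7 / 2983.9 = 0.3840

0.3840


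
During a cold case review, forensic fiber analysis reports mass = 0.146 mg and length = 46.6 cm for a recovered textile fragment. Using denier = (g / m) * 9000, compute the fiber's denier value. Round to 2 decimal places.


Denier calculation:
Mass in grams = 0.146 mg / 1000 = 0.000146 g
Length in meters = 46.6 cm / 100 = 0.466 m
Linear density = mass / length = 0.000146 / 0.466 = 0.0003133 g/m
Denier = (g/m) * 9000 = 0.0003133 * 9000 = 2.82

2.82


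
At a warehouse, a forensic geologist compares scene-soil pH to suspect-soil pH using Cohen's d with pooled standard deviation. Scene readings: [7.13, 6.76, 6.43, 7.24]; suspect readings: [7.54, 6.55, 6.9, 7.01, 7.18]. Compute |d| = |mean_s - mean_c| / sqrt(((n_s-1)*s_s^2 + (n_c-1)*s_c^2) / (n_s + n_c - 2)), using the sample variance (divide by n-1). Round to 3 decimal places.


Pooled-variance Cohen's d for soil pH comparison:
Scene mean = 27.56 / 4 = 6.89
Suspect mean = 35.18 / 5 = 7.036
Scene sample variance s_s^2 = 0.1362
Suspect sample variance s_c^2 = 0.13253
Pooled variance = ((n_s-1)*s_s^2 + (n_c-1)*s_c^2) / (n_s + n_c - 2) = 0.134103
Pooled SD = sqrt(0.134103) = 0.366201
Mean difference = -0.146
|d| = |-0.146| / 0.366201 = 0.399

0.399


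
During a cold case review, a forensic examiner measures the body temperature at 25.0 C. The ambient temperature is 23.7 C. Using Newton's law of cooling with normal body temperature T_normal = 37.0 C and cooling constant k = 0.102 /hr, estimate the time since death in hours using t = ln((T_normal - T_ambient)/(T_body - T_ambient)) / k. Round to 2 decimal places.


Using Newton's law of cooling:
t = ln((T_normal - T_ambient) / (T_body - T_ambient)) / k
T_normal - T_ambient = 13.3
T_body - T_ambient = 1.3
Ratio = 10.230769
ln(ratio) = 2.3254
t = 2.3254 / 0.102 = 22.80 hours

22.80


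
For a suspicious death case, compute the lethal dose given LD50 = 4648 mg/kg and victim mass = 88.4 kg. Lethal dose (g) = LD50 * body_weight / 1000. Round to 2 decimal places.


Lethal dose calculation:
Lethal dose = LD50 * body_weight / 1000
= 4648 * 88.4 / 1000
= 410883.2 / 1000
= 410.88 g

410.88


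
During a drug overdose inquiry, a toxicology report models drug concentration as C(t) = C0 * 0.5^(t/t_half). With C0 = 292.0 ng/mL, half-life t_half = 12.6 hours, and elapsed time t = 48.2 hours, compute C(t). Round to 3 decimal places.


Drug concentration decay:
Number of half-lives = t / t_half = 48.2 / 12.6 = 3.825397
Decay factor = 0.5^3.825397 = 0.07054086
C(t) = 292.0 * 0.07054086 = 20.598 ng/mL

20.598


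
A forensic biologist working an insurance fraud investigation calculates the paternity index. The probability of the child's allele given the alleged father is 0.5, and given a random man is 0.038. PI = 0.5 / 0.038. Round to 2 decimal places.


Paternity Index calculation:
PI = P(allele|father) / P(allele|random)
PI = 0.5 / 0.038
PI = 13.16

13.16


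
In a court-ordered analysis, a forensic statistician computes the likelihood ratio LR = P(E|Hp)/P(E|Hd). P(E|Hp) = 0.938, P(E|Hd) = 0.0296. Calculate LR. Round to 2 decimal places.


Likelihood ratio calculation:
LR = P(E|Hp) / P(E|Hd)
LR = 0.938 / 0.0296
LR = 31.69

31.69


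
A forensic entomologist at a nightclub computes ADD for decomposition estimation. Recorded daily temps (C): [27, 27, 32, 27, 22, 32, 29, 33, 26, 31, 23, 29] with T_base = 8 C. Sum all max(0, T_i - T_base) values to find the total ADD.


Computing ADD day by day:
Day 1: max(0, 27 - 8) = 19
Day 2: max(0, 27 - 8) = 19
Day 3: max(0, 32 - 8) = 24
Day 4: max(0, 27 - 8) = 19
Day 5: max(0, 22 - 8) = 14
Day 6: max(0, 32 - 8) = 24
Day 7: max(0, 29 - 8) = 21
Day 8: max(0, 33 - 8) = 25
Day 9: max(0, 26 - 8) = 18
Day 10: max(0, 31 - 8) = 23
Day 11: max(0, 23 - 8) = 15
Day 12: max(0, 29 - 8) = 21
Total ADD = 242

242


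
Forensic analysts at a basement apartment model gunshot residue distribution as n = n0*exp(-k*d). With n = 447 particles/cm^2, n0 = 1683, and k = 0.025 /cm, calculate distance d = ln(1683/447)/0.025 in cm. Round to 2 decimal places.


GSR distance calculation:
n0/n = 1683 / 447 = 3.765101
ln(n0/n) = 1.325775
d = 1.325775 / 0.025 = 53.03 cm

53.03


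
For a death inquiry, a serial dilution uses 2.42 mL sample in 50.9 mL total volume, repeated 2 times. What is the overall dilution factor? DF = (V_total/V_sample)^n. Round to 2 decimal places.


Dilution factor calculation:
Single dilution = V_total / V_sample = 50.9 / 2.42 ≈ 21.033058
Number of dilutions = 2
Total DF = (50.9 / 2.42)^2 (full precision, rounded at the end) = 442.39

442.39


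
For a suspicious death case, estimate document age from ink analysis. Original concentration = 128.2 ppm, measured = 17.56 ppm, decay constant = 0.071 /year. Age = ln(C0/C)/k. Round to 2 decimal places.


Document age estimation:
C0/C = 128.2 / 17.56 = 7.300683
ln(C0/C) = 1.987968
t = 1.987968 / 0.071 = 28.00 years

28.00


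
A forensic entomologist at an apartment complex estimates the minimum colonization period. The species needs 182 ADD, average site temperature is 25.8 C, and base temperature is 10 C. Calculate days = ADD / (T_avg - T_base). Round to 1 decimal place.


Insect development time:
Effective temperature = avg_temp - T_base = 25.8 - 10 = 15.8 C
Days = ADD / effective_temp = 182 / 15.8 = 11.5 days

11.5


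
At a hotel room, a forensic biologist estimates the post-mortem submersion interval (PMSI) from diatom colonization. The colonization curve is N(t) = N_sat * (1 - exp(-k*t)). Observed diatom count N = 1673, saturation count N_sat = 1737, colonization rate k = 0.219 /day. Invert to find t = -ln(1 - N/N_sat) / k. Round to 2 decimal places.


PMSI from diatom colonization curve:
N / N_sat = 1673 / 1737 = 0.963155
1 - N/N_sat = 0.036845
ln(1 - N/N_sat) = -3.301035
t = -ln(1 - N/N_sat) / k = -(-3.301035) / 0.219 = 15.07 days

15.07


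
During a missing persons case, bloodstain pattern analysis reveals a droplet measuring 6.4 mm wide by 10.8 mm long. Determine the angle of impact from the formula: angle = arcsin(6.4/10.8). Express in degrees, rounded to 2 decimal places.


Blood spatter impact angle calculation:
width / length = 6.4 / 10.8 = 0.592593
angle = arcsin(0.592593)
angle = 36.34 degrees

36.34


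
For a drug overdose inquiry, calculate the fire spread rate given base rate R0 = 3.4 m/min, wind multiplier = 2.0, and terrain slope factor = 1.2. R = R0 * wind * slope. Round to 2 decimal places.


Fire spread rate calculation:
R = R0 * wind_factor * slope_factor
= 3.4 * 2.0 * 1.2
= 6.8 * 1.2
= 8.16 m/min

8.16


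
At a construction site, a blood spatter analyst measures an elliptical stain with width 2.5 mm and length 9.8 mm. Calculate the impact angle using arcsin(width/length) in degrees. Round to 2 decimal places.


Blood spatter impact angle calculation:
width / length = 2.5 / 9.8 = 0.255102
angle = arcsin(0.255102)
angle = 14.78 degrees

14.78


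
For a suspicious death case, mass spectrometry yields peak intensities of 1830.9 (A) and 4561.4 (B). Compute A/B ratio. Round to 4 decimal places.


Spectral peak ratio:
Peak A = 1830.9 counts
Peak B = 4561.4 counts
Ratio = 1830.9 / 4561.4 = 0.4014

0.4014


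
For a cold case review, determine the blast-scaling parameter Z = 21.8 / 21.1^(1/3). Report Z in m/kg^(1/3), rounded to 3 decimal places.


Scaled distance calculation:
W^(1/3) = 21.1^(1/3) = 2.763296
Z = R / W^(1/3) = 21.8 / 2.763296
Z = 7.889 m/kg^(1/3)

7.889


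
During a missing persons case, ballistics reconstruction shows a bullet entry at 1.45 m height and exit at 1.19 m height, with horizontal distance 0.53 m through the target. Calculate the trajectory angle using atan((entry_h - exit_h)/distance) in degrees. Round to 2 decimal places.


Bullet trajectory angle:
Height difference = 1.45 - 1.19 = 0.26 m
angle = atan(0.26 / 0.53)
angle = atan(0.490566)
angle = 26.13 degrees

26.13


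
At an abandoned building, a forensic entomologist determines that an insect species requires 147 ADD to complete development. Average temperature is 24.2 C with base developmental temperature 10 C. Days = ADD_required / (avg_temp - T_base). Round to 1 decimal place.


Insect development time:
Effective temperature = avg_temp - T_base = 24.2 - 10 = 14.2 C
Days = ADD / effective_temp = 147 / 14.2 = 10.4 days

10.4


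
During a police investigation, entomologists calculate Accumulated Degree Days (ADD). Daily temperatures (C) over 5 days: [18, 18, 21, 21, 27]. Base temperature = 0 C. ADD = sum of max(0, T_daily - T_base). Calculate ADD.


Computing ADD day by day:
Day 1: max(0, 18 - 0) = 18
Day 2: max(0, 18 - 0) = 18
Day 3: max(0, 21 - 0) = 21
Day 4: max(0, 21 - 0) = 21
Day 5: max(0, 27 - 0) = 27
Total ADD = 105

105


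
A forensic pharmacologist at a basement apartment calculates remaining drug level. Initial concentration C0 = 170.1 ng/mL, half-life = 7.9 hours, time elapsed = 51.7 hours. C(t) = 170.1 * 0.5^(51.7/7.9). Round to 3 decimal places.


Drug concentration decay:
Number of half-lives = t / t_half = 51.7 / 7.9 = 6.544304
Decay factor = 0.5^6.544304 = 0.01071441
C(t) = 170.1 * 0.01071441 = 1.823 ng/mL

1.823


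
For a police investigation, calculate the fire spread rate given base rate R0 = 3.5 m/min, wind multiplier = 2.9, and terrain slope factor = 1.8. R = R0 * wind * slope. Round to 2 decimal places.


Fire spread rate calculation:
R = R0 * wind_factor * slope_factor
= 3.5 * 2.9 * 1.8
= 10.15 * 1.8
= 18.27 m/min

18.27


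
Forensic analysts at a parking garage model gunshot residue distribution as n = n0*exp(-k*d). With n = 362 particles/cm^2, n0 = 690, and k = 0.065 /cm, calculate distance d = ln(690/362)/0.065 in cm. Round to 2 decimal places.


GSR distance calculation:
n0/n = 690 / 362 = 1.906077
ln(n0/n) = 0.645047
d = 0.645047 / 0.065 = 9.92 cm

9.92


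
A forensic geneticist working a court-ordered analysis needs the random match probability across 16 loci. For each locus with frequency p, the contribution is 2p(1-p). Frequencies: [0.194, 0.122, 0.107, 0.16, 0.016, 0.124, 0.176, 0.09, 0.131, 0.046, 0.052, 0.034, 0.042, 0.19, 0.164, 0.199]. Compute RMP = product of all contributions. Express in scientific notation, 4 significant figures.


Computing RMP for 16 loci:
Locus 1: 2 * 0.194 * 0.806 = 0.312728
Locus 2: 2 * 0.122 * 0.878 = 0.214232
Locus 3: 2 * 0.107 * 0.893 = 0.191102
Locus 4: 2 * 0.16 * 0.84 = 0.2688
Locus 5: 2 * 0.016 * 0.984 = 0.031488
Locus 6: 2 * 0.124 * 0.876 = 0.217248
Locus 7: 2 * 0.176 * 0.824 = 0.290048
Locus 8: 2 * 0.09 * 0.91 = 0.1638
Locus 9: 2 * 0.131 * 0.869 = 0.227678
Locus 10: 2 * 0.046 * 0.954 = 0.087768
Locus 11: 2 * 0.052 * 0.948 = 0.098592
Locus 12: 2 * 0.034 * 0.966 = 0.065688
Locus 13: 2 * 0.042 * 0.958 = 0.080472
Locus 14: 2 * 0.19 * 0.81 = 0.3078
Locus 15: 2 * 0.164 * 0.836 = 0.274208
Locus 16: 2 * 0.199 * 0.801 = 0.318798
RMP = 3.134e-13

3.134e-13


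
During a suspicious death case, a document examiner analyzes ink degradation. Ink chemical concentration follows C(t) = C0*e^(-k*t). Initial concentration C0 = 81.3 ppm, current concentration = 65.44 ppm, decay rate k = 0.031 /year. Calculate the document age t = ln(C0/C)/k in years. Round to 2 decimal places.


Document age estimation:
C0/C = 81.3 / 65.44 = 1.242359
ln(C0/C) = 0.217012
t = 0.217012 / 0.031 = 7.00 years

7.00


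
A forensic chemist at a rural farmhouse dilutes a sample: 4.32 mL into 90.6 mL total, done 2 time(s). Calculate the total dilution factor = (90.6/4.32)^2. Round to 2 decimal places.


Dilution factor calculation:
Single dilution = V_total / V_sample = 90.6 / 4.32 ≈ 20.972222
Number of dilutions = 2
Total DF = (90.6 / 4.32)^2 (full precision, rounded at the end) = 439.83

439.83


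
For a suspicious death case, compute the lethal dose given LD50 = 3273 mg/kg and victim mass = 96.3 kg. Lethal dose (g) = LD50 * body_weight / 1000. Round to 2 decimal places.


Lethal dose calculation:
Lethal dose = LD50 * body_weight / 1000
= 3273 * 96.3 / 1000
= 315189.9 / 1000
= 315.19 g

315.19
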